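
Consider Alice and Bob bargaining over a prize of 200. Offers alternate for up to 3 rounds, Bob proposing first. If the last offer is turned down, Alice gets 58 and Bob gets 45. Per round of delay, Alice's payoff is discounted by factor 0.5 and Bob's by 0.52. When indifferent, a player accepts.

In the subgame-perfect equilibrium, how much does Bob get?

Round 3 (Bob proposes): Alice gets 58 if talks fail, so Bob offers 58 and keeps 142.
Round 2 (Alice proposes): Bob can get 142 next round, worth 0.52 × 142 = 73.84 now. Alice offers 73.84 and keeps 200 − 73.84 = 126.16.
Round 1 (Bob proposes): Alice can get 126.16 next round, worth 0.5 × 126.16 = 63.08 now, so Bob offers 63.08, keeping 136.92.

136.92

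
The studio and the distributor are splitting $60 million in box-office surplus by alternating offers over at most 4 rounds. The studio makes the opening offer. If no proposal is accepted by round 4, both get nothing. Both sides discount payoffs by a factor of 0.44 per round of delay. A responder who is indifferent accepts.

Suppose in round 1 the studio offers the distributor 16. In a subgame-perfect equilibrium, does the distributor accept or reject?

Reject

Work out the distributor's continuation value if the offer is rejected.
Round 4 (the distributor proposes): the studio will accept anything ≥ 0, so the distributor offers 0 and keeps 60.
Round 3 (the studio proposes): the distributor can get 60 next round, worth 0.44 × 60 = 26.4 now. The studio offers 26.4 and keeps 60 − 26.4 = 33.6.
Round 2 (the distributor proposes): the studio can get 33.6 next round, worth 0.44 × 33.6 = 14.784 now. The distributor offers 14.784 and keeps 60 − 14.784 = 45.216.
So by rejecting in round 1, the distributor gets 45.216 next round, worth 0.44 × 45.216 = 19.89504 now.
Offer 16 < 19.89504, so the distributor rejects.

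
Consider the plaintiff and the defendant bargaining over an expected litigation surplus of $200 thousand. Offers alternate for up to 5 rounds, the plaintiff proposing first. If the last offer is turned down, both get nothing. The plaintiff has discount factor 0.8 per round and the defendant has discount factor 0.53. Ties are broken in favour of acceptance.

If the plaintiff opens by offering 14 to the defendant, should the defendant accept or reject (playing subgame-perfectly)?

Reject

Work out the defendant's continuation value if the offer is rejected.
Round 5 (the plaintiff proposes): rejection yields 0 for the defendant; the plaintiff offers 0 and keeps 200.
Round 4 (the defendant proposes): the plaintiff can get 200 next round, worth 0.8 × 200 = 160 now. The defendant offers 160 and keeps 200 − 160 = 40.
Round 3 (the plaintiff proposes): the defendant can get 40 next round, worth 0.53 × 40 = 21.2 now. The plaintiff offers 21.2 and keeps 200 − 21.2 = 178.8.
Round 2 (the defendant proposes): the plaintiff can get 178.8 next round, worth 0.8 × 178.8 = 143.04 now. The defendant offers 143.04 and keeps 200 − 143.04 = 56.96.
So by rejecting in round 1, the defendant gets 56.96 next round, worth 0.53 × 56.96 = 30.1888 now.
Offer 14 < 30.1888, so the defendant rejects.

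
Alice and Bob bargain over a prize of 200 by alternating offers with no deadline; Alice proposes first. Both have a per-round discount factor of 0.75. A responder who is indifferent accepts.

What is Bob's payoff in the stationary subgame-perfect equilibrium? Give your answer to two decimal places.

In a stationary SPE each proposer offers the other exactly their discounted continuation value.
If Alice keeps x when proposing and Bob keeps y when proposing, then x = 200 − 0.75y and y = 200 − 0.75x.
Solving: x = 200(1 − 0.75) / (1 − 0.75·0.75) = 50 / 0.4375 ≈ 114.2857.
Bob gets 200 − 114.2857 ≈ 85.7143.

85.71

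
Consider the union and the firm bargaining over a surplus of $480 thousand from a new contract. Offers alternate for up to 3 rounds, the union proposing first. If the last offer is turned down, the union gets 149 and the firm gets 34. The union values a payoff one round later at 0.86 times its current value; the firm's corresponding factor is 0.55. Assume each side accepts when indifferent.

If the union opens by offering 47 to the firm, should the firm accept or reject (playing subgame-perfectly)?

Round 3 (the union proposes): the firm gets 34 if talks fail, so the union offers 34 and keeps 446.
Round 2 (the firm proposes): the union can get 446 next round, worth 0.86 × 446 = 383.56 now. The firm offers 383.56 and keeps 480 − 383.56 = 96.44.
So by rejecting in round 1, the firm gets 96.44 next round, worth 0.55 × 96.44 = 53.042 now.
Offer 47 < 53.042, so the firm rejects.

Reject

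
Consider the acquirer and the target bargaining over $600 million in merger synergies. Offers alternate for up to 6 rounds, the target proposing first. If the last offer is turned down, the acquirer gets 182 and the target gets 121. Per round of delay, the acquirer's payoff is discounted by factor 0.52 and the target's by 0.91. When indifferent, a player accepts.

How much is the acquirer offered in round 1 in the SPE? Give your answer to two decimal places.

97.14

Round 6 (the acquirer proposes): the target gets 121 if talks fail, so the acquirer offers 121 and keeps 479.
Round 5 (the target proposes): the acquirer can get 479 next round, worth 0.52 × 479 = 249.08 now; the target offers that and keeps 350.92.
Round 4 (the acquirer proposes): the target can get 350.92 next round, worth 0.91 × 350.92 = 319.3372 now; the acquirer offers that and keeps 280.6628.
Round 3 (the target proposes): the acquirer can get 280.6628 next round, worth 0.52 × 280.6628 = 145.944656 now, so the target offers 145.944656, keeping 454.055344.
Round 2 (the acquirer proposes): the target can get 454.055344 next round, worth 0.91 × 454.055344 = 413.19036304 now. The acquirer offers 413.19036304 and keeps 600 − 413.19036304 = 186.80963696.
Round 1 (the target proposes): the acquirer can get 186.80963696 next round, worth 0.52 × 186.80963696 = 97.1410112192 now. The target offers 97.1410112192 and keeps 600 − 97.1410112192 = 502.8589887808.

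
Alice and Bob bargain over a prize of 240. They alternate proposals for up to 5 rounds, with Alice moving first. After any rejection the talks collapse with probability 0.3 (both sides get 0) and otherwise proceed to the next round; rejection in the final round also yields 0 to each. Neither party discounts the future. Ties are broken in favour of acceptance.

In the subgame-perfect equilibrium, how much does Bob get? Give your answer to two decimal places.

Round 5 (Alice proposes): Bob will accept anything ≥ 0, so Alice offers 0 and keeps 240.
Round 4 (Bob proposes): rejecting gives Alice an expected 0.7 × 240 = 168. Bob offers 168 and keeps 240 − 168 = 72.
Round 3 (Alice proposes): rejecting gives Bob an expected 0.7 × 72 = 50.4, so Alice offers 50.4, keeping 189.6.
Round 2 (Bob proposes): rejecting gives Alice an expected 0.7 × 189.6 = 132.72; Bob offers that and keeps 107.28.
Round 1 (Alice proposes): rejecting gives Bob an expected 0.7 × 107.28 = 75.096. Alice offers 75.096 and keeps 240 − 75.096 = 164.904.

75.10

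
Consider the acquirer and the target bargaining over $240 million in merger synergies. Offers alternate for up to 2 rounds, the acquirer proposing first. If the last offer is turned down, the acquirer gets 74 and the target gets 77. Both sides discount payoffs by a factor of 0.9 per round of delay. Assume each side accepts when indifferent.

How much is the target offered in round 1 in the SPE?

149.4

Work backward from the last round.
Round 2 (the target proposes): the acquirer gets 74 if talks fail, so the target offers 74 and keeps 166.
Round 1 (the acquirer proposes): the target can get 166 next round, worth 0.9 × 166 = 149.4 now, so the acquirer offers 149.4, keeping 90.6.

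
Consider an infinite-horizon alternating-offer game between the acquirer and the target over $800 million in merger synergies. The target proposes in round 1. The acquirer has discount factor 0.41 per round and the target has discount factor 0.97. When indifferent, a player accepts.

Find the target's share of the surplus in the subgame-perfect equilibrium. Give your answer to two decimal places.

When the target proposes, the acquirer accepts any offer worth at least 0.41 times what the acquirer would get by proposing next round; and vice versa.
This gives x = 800 − 0.41y and y = 800 − 0.97x, where x and y are each side's share when it proposes.
Hence (1 − 0.41·0.97)x = 800(1 − 0.41), i.e. 0.6023·x = 472.
x ≈ 783.6626; the acquirer's share is 800 − x ≈ 16.3374.

783.66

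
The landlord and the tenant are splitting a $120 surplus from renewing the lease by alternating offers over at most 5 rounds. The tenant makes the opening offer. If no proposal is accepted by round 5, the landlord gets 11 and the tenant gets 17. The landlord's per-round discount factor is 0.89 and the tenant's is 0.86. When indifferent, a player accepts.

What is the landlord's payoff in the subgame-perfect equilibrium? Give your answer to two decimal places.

32.84

Solve by backward induction from round 5.
Round 5 (the tenant proposes): the landlord gets 11 if talks fail, so the tenant offers 11 and keeps 109.
Round 4 (the landlord proposes): the tenant can get 109 next round, worth 0.86 × 109 = 93.74 now. The landlord offers 93.74 and keeps 120 − 93.74 = 26.26.
Round 3 (the tenant proposes): the landlord can get 26.26 next round, worth 0.89 × 26.26 = 23.3714 now; the tenant offers that and keeps 96.6286.
Round 2 (the landlord proposes): the tenant can get 96.6286 next round, worth 0.86 × 96.6286 = 83.100596 now. The landlord offers 83.100596 and keeps 120 − 83.100596 = 36.899404.
Round 1 (the tenant proposes): the landlord can get 36.899404 next round, worth 0.89 × 36.899404 = 32.84046956 now. The tenant offers 32.84046956 and keeps 120 − 32.84046956 = 87.15953044.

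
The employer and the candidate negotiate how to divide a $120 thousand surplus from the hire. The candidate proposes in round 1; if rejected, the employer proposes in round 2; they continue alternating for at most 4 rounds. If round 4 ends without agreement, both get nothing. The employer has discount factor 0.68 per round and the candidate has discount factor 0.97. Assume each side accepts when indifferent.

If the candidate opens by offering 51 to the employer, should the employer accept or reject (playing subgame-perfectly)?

Reject

Round 4 (the employer proposes): rejection yields 0 for the candidate; the employer offers 0 and keeps 120.
Round 3 (the candidate proposes): the employer can get 120 next round, worth 0.68 × 120 = 81.6 now, so the candidate offers 81.6, keeping 38.4.
Round 2 (the employer proposes): the candidate can get 38.4 next round, worth 0.97 × 38.4 = 37.248 now. The employer offers 37.248 and keeps 120 − 37.248 = 82.752.
So by rejecting in round 1, the employer gets 82.752 next round, worth 0.68 × 82.752 = 56.27136 now.
Offer 51 < 56.27136, so the employer rejects.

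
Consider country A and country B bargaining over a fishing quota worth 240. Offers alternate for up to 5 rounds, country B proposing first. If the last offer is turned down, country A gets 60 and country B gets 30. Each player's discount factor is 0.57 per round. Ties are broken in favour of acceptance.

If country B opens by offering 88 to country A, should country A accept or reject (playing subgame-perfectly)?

Round 5 (country B proposes): country A gets 60 if talks fail, so country B offers 60 and keeps 180.
Round 4 (country A proposes): country B can get 180 next round, worth 0.57 × 180 = 102.6 now; country A offers that and keeps 137.4.
Round 3 (country B proposes): country A can get 137.4 next round, worth 0.57 × 137.4 = 78.318 now. Country B offers 78.318 and keeps 240 − 78.318 = 161.682.
Round 2 (country A proposes): country B can get 161.682 next round, worth 0.57 × 161.682 = 92.15874 now; country A offers that and keeps 147.84126.
So by rejecting in round 1, country A gets 147.84126 next round, worth 0.57 × 147.84126 = 84.2695182 now.
Offer 88 ≥ 84.2695182, so country A accepts.

Accept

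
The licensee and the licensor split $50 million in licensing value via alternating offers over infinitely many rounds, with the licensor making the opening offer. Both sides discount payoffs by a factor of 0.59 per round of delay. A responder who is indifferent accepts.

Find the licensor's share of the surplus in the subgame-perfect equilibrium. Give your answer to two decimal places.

When the licensor proposes, the licensee accepts any offer worth at least 0.59 times what the licensee would get by proposing next round; and vice versa.
This gives x = 50 − 0.59y and y = 50 − 0.59x, where x and y are each side's share when it proposes.
Hence (1 − 0.59·0.59)x = 50(1 − 0.59), i.e. 0.6519·x = 20.5.
x ≈ 31.4465; the licensee's share is 50 − x ≈ 18.5535.

31.45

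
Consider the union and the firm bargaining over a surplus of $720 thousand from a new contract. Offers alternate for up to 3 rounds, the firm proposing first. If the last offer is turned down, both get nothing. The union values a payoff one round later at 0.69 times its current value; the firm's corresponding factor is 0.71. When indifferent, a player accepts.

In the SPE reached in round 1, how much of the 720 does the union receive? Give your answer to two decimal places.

Round 3 (the firm proposes): the union will accept anything ≥ 0, so the firm offers 0 and keeps 720.
Round 2 (the union proposes): the firm can get 720 next round, worth 0.71 × 720 = 511.2 now. The union offers 511.2 and keeps 720 − 511.2 = 208.8.
Round 1 (the firm proposes): the union can get 208.8 next round, worth 0.69 × 208.8 = 144.072 now, so the firm offers 144.072, keeping 575.928.

144.07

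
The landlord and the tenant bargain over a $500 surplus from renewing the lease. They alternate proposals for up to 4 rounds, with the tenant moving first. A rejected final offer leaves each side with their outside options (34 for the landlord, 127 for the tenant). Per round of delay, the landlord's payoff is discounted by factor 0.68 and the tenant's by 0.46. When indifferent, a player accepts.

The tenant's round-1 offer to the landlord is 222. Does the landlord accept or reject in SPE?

Round 4 (the landlord proposes): the tenant gets 127 if talks fail, so the landlord offers 127 and keeps 373.
Round 3 (the tenant proposes): the landlord can get 373 next round, worth 0.68 × 373 = 253.64 now, so the tenant offers 253.64, keeping 246.36.
Round 2 (the landlord proposes): the tenant can get 246.36 next round, worth 0.46 × 246.36 = 113.3256 now. The landlord offers 113.3256 and keeps 500 − 113.3256 = 386.6744.
So by rejecting in round 1, the landlord gets 386.6744 next round, worth 0.68 × 386.6744 = 262.938592 now.
Offer 222 < 262.938592, so the landlord rejects.

Reject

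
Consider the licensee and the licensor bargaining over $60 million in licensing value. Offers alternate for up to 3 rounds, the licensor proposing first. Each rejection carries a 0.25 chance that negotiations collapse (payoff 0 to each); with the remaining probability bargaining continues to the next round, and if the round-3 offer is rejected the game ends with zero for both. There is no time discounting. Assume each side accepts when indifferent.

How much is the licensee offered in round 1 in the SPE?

11.25

Round 3 (the licensor proposes): rejection yields 0 for the licensee; the licensor offers 0 and keeps 60.
Round 2 (the licensee proposes): rejecting gives the licensor an expected 0.75 × 60 = 45, so the licensee offers 45, keeping 15.
Round 1 (the licensor proposes): rejecting gives the licensee an expected 0.75 × 15 = 11.25; the licensor offers that and keeps 48.75.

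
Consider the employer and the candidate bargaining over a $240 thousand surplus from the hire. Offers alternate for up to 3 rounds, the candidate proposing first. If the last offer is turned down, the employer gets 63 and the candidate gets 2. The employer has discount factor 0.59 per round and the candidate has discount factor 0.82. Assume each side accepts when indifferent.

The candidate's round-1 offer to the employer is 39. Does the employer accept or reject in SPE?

Reject

Work out the employer's continuation value if the offer is rejected.
Round 3 (the candidate proposes): the employer gets 63 if talks fail, so the candidate offers 63 and keeps 177.
Round 2 (the employer proposes): the candidate can get 177 next round, worth 0.82 × 177 = 145.14 now; the employer offers that and keeps 94.86.
So by rejecting in round 1, the employer gets 94.86 next round, worth 0.59 × 94.86 = 55.9674 now.
Offer 39 < 55.9674, so the employer rejects.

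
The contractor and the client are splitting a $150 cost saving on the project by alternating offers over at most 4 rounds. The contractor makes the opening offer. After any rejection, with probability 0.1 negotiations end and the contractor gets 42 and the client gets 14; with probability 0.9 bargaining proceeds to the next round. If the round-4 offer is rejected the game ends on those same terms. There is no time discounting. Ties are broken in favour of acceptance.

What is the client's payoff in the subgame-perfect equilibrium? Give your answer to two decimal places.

90.99

By backward induction:
Round 4 (the client proposes): the contractor gets 42 if talks fail, so the client offers 42 and keeps 108.
Round 3 (the contractor proposes): rejecting gives the client an expected 0.9 × 108 + 0.1 × 14 = 98.6. The contractor offers 98.6 and keeps 150 − 98.6 = 51.4.
Round 2 (the client proposes): rejecting gives the contractor an expected 0.9 × 51.4 + 0.1 × 42 = 50.46. The client offers 50.46 and keeps 150 − 50.46 = 99.54.
Round 1 (the contractor proposes): rejecting gives the client an expected 0.9 × 99.54 + 0.1 × 14 = 90.986; the contractor offers that and keeps 59.014.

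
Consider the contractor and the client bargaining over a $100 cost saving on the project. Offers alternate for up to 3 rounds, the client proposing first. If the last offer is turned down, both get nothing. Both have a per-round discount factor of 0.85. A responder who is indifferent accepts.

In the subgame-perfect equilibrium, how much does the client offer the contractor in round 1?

12.75

Round 3 (the client proposes): rejection yields 0 for the contractor; the client offers 0 and keeps 100.
Round 2 (the contractor proposes): the client can get 100 next round, worth 0.85 × 100 = 85 now, so the contractor offers 85, keeping 15.
Round 1 (the client proposes): the contractor can get 15 next round, worth 0.85 × 15 = 12.75 now; the client offers that and keeps 87.25.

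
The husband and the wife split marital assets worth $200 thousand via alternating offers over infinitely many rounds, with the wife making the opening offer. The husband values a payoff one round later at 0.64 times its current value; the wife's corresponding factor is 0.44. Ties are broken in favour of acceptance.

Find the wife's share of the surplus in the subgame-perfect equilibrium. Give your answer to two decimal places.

100.22

When the wife proposes, the husband accepts any offer worth at least 0.64 times what the husband would get by proposing next round; and vice versa.
This gives x = 200 − 0.64y and y = 200 − 0.44x, where x and y are each side's share when it proposes.
Hence (1 − 0.64·0.44)x = 200(1 − 0.64), i.e. 0.7184·x = 72.
x ≈ 100.2227; the husband's share is 200 − x ≈ 99.7773.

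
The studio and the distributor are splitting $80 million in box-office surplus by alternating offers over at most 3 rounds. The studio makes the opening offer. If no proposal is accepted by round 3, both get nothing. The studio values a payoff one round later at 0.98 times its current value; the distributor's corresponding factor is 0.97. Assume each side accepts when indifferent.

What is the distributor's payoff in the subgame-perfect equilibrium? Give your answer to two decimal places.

Round 3 (the studio proposes): rejection yields 0 for the distributor; the studio offers 0 and keeps 80.
Round 2 (the distributor proposes): the studio can get 80 next round, worth 0.98 × 80 = 78.4 now. The distributor offers 78.4 and keeps 80 − 78.4 = 1.6.
Round 1 (the studio proposes): the distributor can get 1.6 next round, worth 0.97 × 1.6 = 1.552 now; the studio offers that and keeps 78.448.

1.55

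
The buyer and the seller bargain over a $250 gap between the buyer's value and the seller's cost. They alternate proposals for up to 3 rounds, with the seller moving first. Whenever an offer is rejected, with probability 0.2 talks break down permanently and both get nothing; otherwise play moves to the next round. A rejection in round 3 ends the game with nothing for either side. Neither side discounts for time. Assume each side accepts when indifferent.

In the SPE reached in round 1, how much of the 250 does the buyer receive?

40

By backward induction:
Round 3 (the seller proposes): rejection yields 0 for the buyer; the seller offers 0 and keeps 250.
Round 2 (the buyer proposes): rejecting gives the seller an expected 0.8 × 250 = 200, so the buyer offers 200, keeping 50.
Round 1 (the seller proposes): rejecting gives the buyer an expected 0.8 × 50 = 40; the seller offers that and keeps 210.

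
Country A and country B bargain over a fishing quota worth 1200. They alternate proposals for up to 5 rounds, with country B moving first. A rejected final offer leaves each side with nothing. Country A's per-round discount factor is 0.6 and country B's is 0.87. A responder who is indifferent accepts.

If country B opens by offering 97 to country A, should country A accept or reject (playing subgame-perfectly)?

Reject

Round 5 (country B proposes): country A will accept anything ≥ 0, so country B offers 0 and keeps 1200.
Round 4 (country A proposes): country B can get 1200 next round, worth 0.87 × 1200 = 1044 now. Country A offers 1044 and keeps 1200 − 1044 = 156.
Round 3 (country B proposes): country A can get 156 next round, worth 0.6 × 156 = 93.6 now; country B offers that and keeps 1106.4.
Round 2 (country A proposes): country B can get 1106.4 next round, worth 0.87 × 1106.4 = 962.568 now; country A offers that and keeps 237.432.
So by rejecting in round 1, country A gets 237.432 next round, worth 0.6 × 237.432 = 142.4592 now.
Offer 97 < 142.4592, so country A rejects.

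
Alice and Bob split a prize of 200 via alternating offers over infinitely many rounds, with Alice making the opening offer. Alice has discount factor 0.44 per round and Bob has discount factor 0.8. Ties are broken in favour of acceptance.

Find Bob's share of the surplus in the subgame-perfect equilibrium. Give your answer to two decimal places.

138.27

Let x be Alice's share when Alice proposes and y be Bob's share when Bob proposes.
Bob accepts iff offered ≥ 0.8·y, so x = 200 − 0.8y. Symmetrically y = 200 − 0.44x.
Substituting: x = 200 − 0.8(200 − 0.44x), giving x(1 − 0.44·0.8) = 200(1 − 0.8).
So x = 200 × 0.2 / 0.648 ≈ 61.7284, and Bob receives 200 − x ≈ 138.2716.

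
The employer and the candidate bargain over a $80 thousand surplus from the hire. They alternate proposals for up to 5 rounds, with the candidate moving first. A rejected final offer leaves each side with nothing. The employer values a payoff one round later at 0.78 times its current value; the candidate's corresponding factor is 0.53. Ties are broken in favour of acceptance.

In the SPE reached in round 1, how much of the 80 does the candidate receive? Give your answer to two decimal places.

Round 5 (the candidate proposes): rejection yields 0 for the employer; the candidate offers 0 and keeps 80.
Round 4 (the employer proposes): the candidate can get 80 next round, worth 0.53 × 80 = 42.4 now, so the employer offers 42.4, keeping 37.6.
Round 3 (the candidate proposes): the employer can get 37.6 next round, worth 0.78 × 37.6 = 29.328 now; the candidate offers that and keeps 50.672.
Round 2 (the employer proposes): the candidate can get 50.672 next round, worth 0.53 × 50.672 = 26.85616 now. The employer offers 26.85616 and keeps 80 − 26.85616 = 53.14384.
Round 1 (the candidate proposes): the employer can get 53.14384 next round, worth 0.78 × 53.14384 = 41.4521952 now; the candidate offers that and keeps 38.5478048.

38.55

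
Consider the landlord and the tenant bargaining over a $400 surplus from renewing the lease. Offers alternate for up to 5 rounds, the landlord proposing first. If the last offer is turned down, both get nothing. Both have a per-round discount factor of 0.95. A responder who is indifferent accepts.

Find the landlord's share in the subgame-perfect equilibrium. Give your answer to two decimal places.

363.85

Round 5 (the landlord proposes): the tenant will accept anything ≥ 0, so the landlord offers 0 and keeps 400.
Round 4 (the tenant proposes): the landlord can get 400 next round, worth 0.95 × 400 = 380 now, so the tenant offers 380, keeping 20.
Round 3 (the landlord proposes): the tenant can get 20 next round, worth 0.95 × 20 = 19 now, so the landlord offers 19, keeping 381.
Round 2 (the tenant proposes): the landlord can get 381 next round, worth 0.95 × 381 = 361.95 now; the tenant offers that and keeps 38.05.
Round 1 (the landlord proposes): the tenant can get 38.05 next round, worth 0.95 × 38.05 = 36.1475 now. The landlord offers 36.1475 and keeps 400 − 36.1475 = 363.8525.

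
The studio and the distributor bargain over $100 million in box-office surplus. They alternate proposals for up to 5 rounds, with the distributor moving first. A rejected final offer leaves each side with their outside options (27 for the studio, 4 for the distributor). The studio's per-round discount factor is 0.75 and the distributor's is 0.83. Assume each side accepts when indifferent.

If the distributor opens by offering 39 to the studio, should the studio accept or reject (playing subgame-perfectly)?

Accept

Work out the studio's continuation value if the offer is rejected.
Round 5 (the distributor proposes): the studio gets 27 if talks fail, so the distributor offers 27 and keeps 73.
Round 4 (the studio proposes): the distributor can get 73 next round, worth 0.83 × 73 = 60.59 now; the studio offers that and keeps 39.41.
Round 3 (the distributor proposes): the studio can get 39.41 next round, worth 0.75 × 39.41 = 29.5575 now. The distributor offers 29.5575 and keeps 100 − 29.5575 = 70.4425.
Round 2 (the studio proposes): the distributor can get 70.4425 next round, worth 0.83 × 70.4425 = 58.467275 now; the studio offers that and keeps 41.532725.
So by rejecting in round 1, the studio gets 41.532725 next round, worth 0.75 × 41.532725 = 31.14954375 now.
Offer 39 ≥ 31.14954375, so the studio accepts.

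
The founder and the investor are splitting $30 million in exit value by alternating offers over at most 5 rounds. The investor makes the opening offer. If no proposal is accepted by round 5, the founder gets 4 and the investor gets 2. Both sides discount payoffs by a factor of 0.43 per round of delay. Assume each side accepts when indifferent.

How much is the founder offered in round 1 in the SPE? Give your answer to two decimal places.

Round 5 (the investor proposes): the founder gets 4 if talks fail, so the investor offers 4 and keeps 26.
Round 4 (the founder proposes): the investor can get 26 next round, worth 0.43 × 26 = 11.18 now, so the founder offers 11.18, keeping 18.82.
Round 3 (the investor proposes): the founder can get 18.82 next round, worth 0.43 × 18.82 = 8.0926 now; the investor offers that and keeps 21.9074.
Round 2 (the founder proposes): the investor can get 21.9074 next round, worth 0.43 × 21.9074 = 9.420182 now; the founder offers that and keeps 20.579818.
Round 1 (the investor proposes): the founder can get 20.579818 next round, worth 0.43 × 20.579818 = 8.84932174 now. The investor offers 8.84932174 and keeps 30 − 8.84932174 = 21.15067826.

8.85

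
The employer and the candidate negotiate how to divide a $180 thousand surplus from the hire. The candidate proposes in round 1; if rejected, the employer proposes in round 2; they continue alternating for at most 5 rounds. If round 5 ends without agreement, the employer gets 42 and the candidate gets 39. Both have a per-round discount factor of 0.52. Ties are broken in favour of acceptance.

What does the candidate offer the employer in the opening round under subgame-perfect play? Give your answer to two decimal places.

By backward induction:
Round 5 (the candidate proposes): the employer gets 42 if talks fail, so the candidate offers 42 and keeps 138.
Round 4 (the employer proposes): the candidate can get 138 next round, worth 0.52 × 138 = 71.76 now, so the employer offers 71.76, keeping 108.24.
Round 3 (the candidate proposes): the employer can get 108.24 next round, worth 0.52 × 108.24 = 56.2848 now. The candidate offers 56.2848 and keeps 180 − 56.2848 = 123.7152.
Round 2 (the employer proposes): the candidate can get 123.7152 next round, worth 0.52 × 123.7152 = 64.331904 now. The employer offers 64.331904 and keeps 180 − 64.331904 = 115.668096.
Round 1 (the candidate proposes): the employer can get 115.668096 next round, worth 0.52 × 115.668096 = 60.14740992 now. The candidate offers 60.14740992 and keeps 180 − 60.14740992 = 119.85259008.

60.15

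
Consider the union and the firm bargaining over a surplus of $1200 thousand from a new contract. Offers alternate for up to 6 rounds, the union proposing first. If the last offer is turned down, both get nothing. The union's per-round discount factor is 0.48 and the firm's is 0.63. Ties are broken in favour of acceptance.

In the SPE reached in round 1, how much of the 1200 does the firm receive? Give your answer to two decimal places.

581.13

Solve by backward induction from round 6.
Round 6 (the firm proposes): the union will accept anything ≥ 0, so the firm offers 0 and keeps 1200.
Round 5 (the union proposes): the firm can get 1200 next round, worth 0.63 × 1200 = 756 now, so the union offers 756, keeping 444.
Round 4 (the firm proposes): the union can get 444 next round, worth 0.48 × 444 = 213.12 now; the firm offers that and keeps 986.88.
Round 3 (the union proposes): the firm can get 986.88 next round, worth 0.63 × 986.88 = 621.7344 now, so the union offers 621.7344, keeping 578.2656.
Round 2 (the firm proposes): the union can get 578.2656 next round, worth 0.48 × 578.2656 = 277.567488 now; the firm offers that and keeps 922.432512.
Round 1 (the union proposes): the firm can get 922.432512 next round, worth 0.63 × 922.432512 = 581.13248256 now, so the union offers 581.13248256, keeping 618.86751744.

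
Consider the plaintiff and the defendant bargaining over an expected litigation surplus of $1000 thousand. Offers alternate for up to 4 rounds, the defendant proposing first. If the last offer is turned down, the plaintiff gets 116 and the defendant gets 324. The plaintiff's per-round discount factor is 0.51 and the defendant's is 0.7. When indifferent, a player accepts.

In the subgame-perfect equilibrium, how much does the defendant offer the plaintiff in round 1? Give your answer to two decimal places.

276.08

Round 4 (the plaintiff proposes): the defendant gets 324 if talks fail, so the plaintiff offers 324 and keeps 676.
Round 3 (the defendant proposes): the plaintiff can get 676 next round, worth 0.51 × 676 = 344.76 now. The defendant offers 344.76 and keeps 1000 − 344.76 = 655.24.
Round 2 (the plaintiff proposes): the defendant can get 655.24 next round, worth 0.7 × 655.24 = 458.668 now, so the plaintiff offers 458.668, keeping 541.332.
Round 1 (the defendant proposes): the plaintiff can get 541.332 next round, worth 0.51 × 541.332 = 276.07932 now; the defendant offers that and keeps 723.92068.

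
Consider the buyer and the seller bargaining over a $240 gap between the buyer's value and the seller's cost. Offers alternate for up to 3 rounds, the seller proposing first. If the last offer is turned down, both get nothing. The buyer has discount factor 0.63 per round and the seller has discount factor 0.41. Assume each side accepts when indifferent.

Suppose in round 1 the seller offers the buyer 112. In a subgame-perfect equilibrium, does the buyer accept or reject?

Round 3 (the seller proposes): rejection yields 0 for the buyer; the seller offers 0 and keeps 240.
Round 2 (the buyer proposes): the seller can get 240 next round, worth 0.41 × 240 = 98.4 now, so the buyer offers 98.4, keeping 141.6.
So by rejecting in round 1, the buyer gets 141.6 next round, worth 0.63 × 141.6 = 89.208 now.
Offer 112 ≥ 89.208, so the buyer accepts.

Accept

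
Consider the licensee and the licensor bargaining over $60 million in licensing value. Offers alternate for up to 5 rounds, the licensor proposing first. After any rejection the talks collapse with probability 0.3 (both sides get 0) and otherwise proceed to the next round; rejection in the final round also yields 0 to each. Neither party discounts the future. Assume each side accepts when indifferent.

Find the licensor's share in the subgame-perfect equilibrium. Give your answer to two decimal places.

Round 5 (the licensor proposes): rejection yields 0 for the licensee; the licensor offers 0 and keeps 60.
Round 4 (the licensee proposes): rejecting gives the licensor an expected 0.7 × 60 = 42, so the licensee offers 42, keeping 18.
Round 3 (the licensor proposes): rejecting gives the licensee an expected 0.7 × 18 = 12.6; the licensor offers that and keeps 47.4.
Round 2 (the licensee proposes): rejecting gives the licensor an expected 0.7 × 47.4 = 33.18, so the licensee offers 33.18, keeping 26.82.
Round 1 (the licensor proposes): rejecting gives the licensee an expected 0.7 × 26.82 = 18.774. The licensor offers 18.774 and keeps 60 − 18.774 = 41.226.

41.23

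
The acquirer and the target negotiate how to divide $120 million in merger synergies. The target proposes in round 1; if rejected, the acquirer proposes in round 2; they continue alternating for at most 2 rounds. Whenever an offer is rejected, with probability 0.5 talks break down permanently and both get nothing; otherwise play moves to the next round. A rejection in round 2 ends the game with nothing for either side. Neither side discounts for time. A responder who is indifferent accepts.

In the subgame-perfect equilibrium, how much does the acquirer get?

60

Round 2 (the acquirer proposes): rejection yields 0 for the target; the acquirer offers 0 and keeps 120.
Round 1 (the target proposes): rejecting gives the acquirer an expected 0.5 × 120 = 60, so the target offers 60, keeping 60.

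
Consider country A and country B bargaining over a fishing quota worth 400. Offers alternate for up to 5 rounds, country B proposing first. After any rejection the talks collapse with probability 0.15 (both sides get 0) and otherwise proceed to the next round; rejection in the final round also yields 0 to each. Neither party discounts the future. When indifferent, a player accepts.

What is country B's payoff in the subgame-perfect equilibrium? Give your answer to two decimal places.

312.15

By backward induction:
Round 5 (country B proposes): rejection yields 0 for country A; country B offers 0 and keeps 400.
Round 4 (country A proposes): rejecting gives country B an expected 0.85 × 400 = 340. Country A offers 340 and keeps 400 − 340 = 60.
Round 3 (country B proposes): rejecting gives country A an expected 0.85 × 60 = 51, so country B offers 51, keeping 349.
Round 2 (country A proposes): rejecting gives country B an expected 0.85 × 349 = 296.65, so country A offers 296.65, keeping 103.35.
Round 1 (country B proposes): rejecting gives country A an expected 0.85 × 103.35 = 87.8475. Country B offers 87.8475 and keeps 400 − 87.8475 = 312.1525.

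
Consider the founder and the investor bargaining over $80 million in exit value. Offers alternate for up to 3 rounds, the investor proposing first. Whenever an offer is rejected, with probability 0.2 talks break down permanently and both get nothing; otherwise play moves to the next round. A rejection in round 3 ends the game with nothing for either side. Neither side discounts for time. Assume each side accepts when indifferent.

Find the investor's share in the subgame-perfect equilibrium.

67.2

By backward induction:
Round 3 (the investor proposes): rejection yields 0 for the founder; the investor offers 0 and keeps 80.
Round 2 (the founder proposes): rejecting gives the investor an expected 0.8 × 80 = 64. The founder offers 64 and keeps 80 − 64 = 16.
Round 1 (the investor proposes): rejecting gives the founder an expected 0.8 × 16 = 12.8, so the investor offers 12.8, keeping 67.2.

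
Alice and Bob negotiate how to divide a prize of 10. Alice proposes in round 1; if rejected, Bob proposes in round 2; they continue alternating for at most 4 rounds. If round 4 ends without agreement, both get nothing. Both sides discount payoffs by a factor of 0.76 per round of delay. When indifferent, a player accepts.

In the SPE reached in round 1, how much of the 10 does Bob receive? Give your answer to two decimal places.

Round 4 (Bob proposes): Alice will accept anything ≥ 0, so Bob offers 0 and keeps 10.
Round 3 (Alice proposes): Bob can get 10 next round, worth 0.76 × 10 = 7.6 now; Alice offers that and keeps 2.4.
Round 2 (Bob proposes): Alice can get 2.4 next round, worth 0.76 × 2.4 = 1.824 now, so Bob offers 1.824, keeping 8.176.
Round 1 (Alice proposes): Bob can get 8.176 next round, worth 0.76 × 8.176 = 6.21376 now; Alice offers that and keeps 3.78624.

6.21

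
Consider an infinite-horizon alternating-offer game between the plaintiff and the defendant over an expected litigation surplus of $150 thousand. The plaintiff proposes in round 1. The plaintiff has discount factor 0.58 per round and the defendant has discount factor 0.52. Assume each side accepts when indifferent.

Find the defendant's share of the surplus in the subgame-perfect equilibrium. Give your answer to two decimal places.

When the plaintiff proposes, the defendant accepts any offer worth at least 0.52 times what the defendant would get by proposing next round; and vice versa.
This gives x = 150 − 0.52y and y = 150 − 0.58x, where x and y are each side's share when it proposes.
Hence (1 − 0.52·0.58)x = 150(1 − 0.52), i.e. 0.6984·x = 72.
x ≈ 103.0928; the defendant's share is 150 − x ≈ 46.9072.

46.91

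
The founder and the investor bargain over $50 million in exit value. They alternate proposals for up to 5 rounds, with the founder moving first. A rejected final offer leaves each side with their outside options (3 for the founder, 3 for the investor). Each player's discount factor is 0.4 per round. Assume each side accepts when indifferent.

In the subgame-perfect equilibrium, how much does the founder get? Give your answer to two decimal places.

36.00

Round 5 (the founder proposes): the investor gets 3 if talks fail, so the founder offers 3 and keeps 47.
Round 4 (the investor proposes): the founder can get 47 next round, worth 0.4 × 47 = 18.8 now; the investor offers that and keeps 31.2.
Round 3 (the founder proposes): the investor can get 31.2 next round, worth 0.4 × 31.2 = 12.48 now; the founder offers that and keeps 37.52.
Round 2 (the investor proposes): the founder can get 37.52 next round, worth 0.4 × 37.52 = 15.008 now, so the investor offers 15.008, keeping 34.992.
Round 1 (the founder proposes): the investor can get 34.992 next round, worth 0.4 × 34.992 = 13.9968 now; the founder offers that and keeps 36.0032.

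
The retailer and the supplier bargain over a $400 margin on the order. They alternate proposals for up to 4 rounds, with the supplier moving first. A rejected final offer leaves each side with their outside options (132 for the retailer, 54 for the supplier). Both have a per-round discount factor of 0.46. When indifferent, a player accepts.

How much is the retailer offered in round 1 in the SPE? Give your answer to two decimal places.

Solve by backward induction from round 4.
Round 4 (the retailer proposes): the supplier gets 54 if talks fail, so the retailer offers 54 and keeps 346.
Round 3 (the supplier proposes): the retailer can get 346 next round, worth 0.46 × 346 = 159.16 now; the supplier offers that and keeps 240.84.
Round 2 (the retailer proposes): the supplier can get 240.84 next round, worth 0.46 × 240.84 = 110.7864 now, so the retailer offers 110.7864, keeping 289.2136.
Round 1 (the supplier proposes): the retailer can get 289.2136 next round, worth 0.46 × 289.2136 = 133.038256 now; the supplier offers that and keeps 266.961744.

133.04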